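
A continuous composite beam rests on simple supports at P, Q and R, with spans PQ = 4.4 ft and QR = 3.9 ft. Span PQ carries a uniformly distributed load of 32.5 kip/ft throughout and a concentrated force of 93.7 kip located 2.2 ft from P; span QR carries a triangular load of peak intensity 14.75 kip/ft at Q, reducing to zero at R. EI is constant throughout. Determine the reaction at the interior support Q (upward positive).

Take M_Q as the redundant. Released structure: two simple spans PQ and QR with a hinge at Q.
End slopes at the hinge Q, treating each span as simply supported:
  span PQ: UDL 32.5: wL³/(24EI) = 115.4/EI
  span PQ: point load 93.7 at a = 2.2: Pab(L + a)/(6LEI) = 113.4/EI
  span QR: triangular load, peak 14.75: w₀L³/(45EI) = 19.44/EI
  relative rotation θ_0 = (228.7 + 19.44)/EI = 248.2/EI
A unit hogging moment at Q produces rotation L₁/(3EI) + L₂/(3EI) = 2.767/EI.
Compatibility: M_Q·(L₁+L₂)/(3EI) = θ_0, giving M_Q = 89.7 kip·ft (hogging).
Span PQ, ΣM about P with M_Q applied at Q: R_Q^{PQ}·4.4 = 520.7 + 89.7, so R_Q^{PQ} = 138.7 kip and R_P = 236.7 − 138.7 = 97.96 kip.
Span QR, ΣM about R: R_Q^{QR}·3.9 = 74.78 + 89.7, so R_Q^{QR} = 42.18 kip and R_R = 28.76 − 42.18 = -13.41 kip.
R_Q = 138.7 + 42.18 = 180.9 kip.

R_Q = 180.9 kip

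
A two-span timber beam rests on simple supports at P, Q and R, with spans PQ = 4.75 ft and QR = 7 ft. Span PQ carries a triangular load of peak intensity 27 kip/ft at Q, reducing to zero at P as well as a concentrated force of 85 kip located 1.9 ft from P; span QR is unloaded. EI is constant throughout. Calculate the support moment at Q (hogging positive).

M_Q = 43.84 kip·ft

Insert a hinge at Q; M_Q is the redundant, and each span becomes simply supported.
Rotations at Q on the released spans (each span's end-slope, ×1/EI):
  span PQ: triangular load, peak 27: w₀L³/(45EI) = 64.3/EI
  span PQ: point load 85 at a = 1.9: Pab(L + a)/(6LEI) = 107.4/EI
  relative rotation θ_0 = (171.7 + 0)/EI = 171.7/EI
A unit hogging moment at Q produces rotation L₁/(3EI) + L₂/(3EI) = 3.917/EI.
Compatibility: M_Q·(L₁+L₂)/(3EI) = θ_0, giving M_Q = 43.84 kip·ft (hogging).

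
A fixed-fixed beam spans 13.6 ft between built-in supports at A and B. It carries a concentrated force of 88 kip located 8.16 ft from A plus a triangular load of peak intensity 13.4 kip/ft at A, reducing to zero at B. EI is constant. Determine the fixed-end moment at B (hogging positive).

Take the two fixed-end moments M_A, M_B as redundants; the released structure is the simple span AB.
End rotations of the released simple span under the applied load (×1/EI):
  at A: point load 88 at a = 8.16: Pab(L + b)/(6LEI) = 911.5/EI
  at B: point load 88 at a = 8.16: Pab(L + a)/(6LEI) = 1042/EI
  at A: triangular load, peak 13.4: w₀L³/(45EI) = 749/EI
  at B: triangular load, peak 13.4: 7w₀L³/(360EI) = 655.4/EI
  θ_A0 = 1661/EI,  θ_B0 = 1697/EI
Flexibility coefficients: a unit moment at one end gives L/(3EI) there and L/(6EI) at the far end, so f₁₁ = f₂₂ = 4.533/EI and f₁₂ = f₂₁ = 2.267/EI.
Compatibility — zero rotation at each built-in end:
  4.533 M_A + 2.267 M_B = 1661
  2.267 M_A + 4.533 M_B = 1697
Solving the pair gives M_A = 238.8 kip·ft and M_B = 255 kip·ft (hogging).

M_B = 255 kip·ft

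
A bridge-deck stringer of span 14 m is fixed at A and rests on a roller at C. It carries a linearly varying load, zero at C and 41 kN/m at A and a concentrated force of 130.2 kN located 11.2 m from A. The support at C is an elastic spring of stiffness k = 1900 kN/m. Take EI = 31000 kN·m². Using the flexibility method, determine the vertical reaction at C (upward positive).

R_C = 146.4 kN

Release the roller at C. Primary structure: cantilever fixed at A.
Deflection at C on the released cantilever, summing each load's contribution:
  triangular load, peak 41 at the fixed end: w₀L⁴/(30EI) = 52502/EI
  point load 130.2 at a = 11.2: Pa²(3L − a)/(6EI) = 83839/EI
  δ_0 = 136341/EI
Flexibility coefficient — unit upward force at C: δ_{CC} = L³/(3EI) = 914.7/EI.
With EI = 31000 kN·m²: δ_0 = 4.3981 m and δ_{CC} = 0.029505 m/kN.
Compatibility — the spring shortens by R_C/k under the reaction it provides: δ_0 − R_C·δ_{CC} = R_C/k. With 1/k = 0.000526 m/kN, R_C = δ_0 / (δ_{CC} + 1/k) = 4.3981 / (0.029505 + 0.000526) = 146.4 kN.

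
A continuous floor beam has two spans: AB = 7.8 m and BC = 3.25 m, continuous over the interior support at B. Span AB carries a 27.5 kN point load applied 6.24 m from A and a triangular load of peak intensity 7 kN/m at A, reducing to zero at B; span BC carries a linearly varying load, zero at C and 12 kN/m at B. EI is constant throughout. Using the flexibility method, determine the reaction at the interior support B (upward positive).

Release continuity at B by inserting a hinge; the redundant is the internal moment M_B. The primary structure is two simply-supported spans AB and BC.
Discontinuity in slope at B on the released structure — sum the simple-span end rotations:
  span AB: point load 27.5 at a = 6.24: Pab(L + a)/(6LEI) = 80.31/EI
  span AB: triangular load, peak 7: 7w₀L³/(360EI) = 64.59/EI
  span BC: triangular load, peak 12: w₀L³/(45EI) = 9.154/EI
  relative rotation θ_0 = (144.9 + 9.154)/EI = 154.1/EI
A unit hogging moment at B produces rotation L₁/(3EI) + L₂/(3EI) = 3.683/EI.
Compatibility: M_B·(L₁+L₂)/(3EI) = θ_0, giving M_B = 41.82 kN·m (hogging).
Span AB, ΣM about A with M_B applied at B: R_B^{AB}·7.8 = 242.6 + 41.82, so R_B^{AB} = 36.46 kN and R_A = 54.8 − 36.46 = 18.34 kN.
Span BC, ΣM about C: R_B^{BC}·3.25 = 42.25 + 41.82, so R_B^{BC} = 25.87 kN and R_C = 19.5 − 25.87 = -6.369 kN.
R_B = 36.46 + 25.87 = 62.33 kN.

R_B = 62.33 kN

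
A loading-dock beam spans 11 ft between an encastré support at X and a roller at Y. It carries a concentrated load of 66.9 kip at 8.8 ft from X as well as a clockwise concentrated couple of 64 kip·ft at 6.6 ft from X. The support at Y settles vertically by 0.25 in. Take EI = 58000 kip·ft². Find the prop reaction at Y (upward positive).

Release the roller at Y. Primary structure: cantilever fixed at X.
Deflection at Y on the released cantilever, summing each load's contribution:
  point load 66.9 at a = 8.8: Pa²(3L − a)/(6EI) = 20896/EI
  clockwise couple 64 at a = 6.6: M₀a(2L − a)/(2EI) = 3252/EI
  δ_0 = 24148/EI
Flexibility coefficient — unit upward force at Y: δ_{YY} = L³/(3EI) = 443.7/EI.
With EI = 58000 kip·ft²: δ_0 = 0.41635 ft and δ_{YY} = 0.007649 ft/kip.
Compatibility — the beam at Y must follow the support down by 0.02083 ft: δ_0 − R_Y·δ_{YY} = 0.02083, so R_Y = (0.41635 − 0.02083)/0.007649 = 51.7 kip.

R_Y = 51.7 kip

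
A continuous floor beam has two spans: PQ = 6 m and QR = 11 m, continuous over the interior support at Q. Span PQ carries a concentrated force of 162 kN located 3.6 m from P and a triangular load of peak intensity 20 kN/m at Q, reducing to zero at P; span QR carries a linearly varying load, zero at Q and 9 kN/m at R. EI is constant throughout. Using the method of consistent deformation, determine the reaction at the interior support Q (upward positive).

R_Q = 185.6 kN

Insert a hinge at Q; M_Q is the redundant, and each span becomes simply supported.
Rotations at Q on the released spans (each span's end-slope, ×1/EI):
  span PQ: point load 162 at a = 3.6: Pab(L + a)/(6LEI) = 373.2/EI
  span PQ: triangular load, peak 20: w₀L³/(45EI) = 96/EI
  span QR: triangular load, peak 9: 7w₀L³/(360EI) = 232.9/EI
  relative rotation θ_0 = (469.2 + 232.9)/EI = 702.2/EI
A unit hogging moment at Q produces rotation L₁/(3EI) + L₂/(3EI) = 5.667/EI.
Slope continuity at Q: θ_0 = M_Q·5.667/EI, so M_Q = 702.2/5.667 = 123.9 kN·m (hogging).
Span PQ, ΣM about P with M_Q applied at Q: R_Q^{PQ}·6 = 823.2 + 123.9, so R_Q^{PQ} = 157.9 kN and R_P = 222 − 157.9 = 64.15 kN.
Span QR, ΣM about R: R_Q^{QR}·11 = 181.5 + 123.9, so R_Q^{QR} = 27.76 kN and R_R = 49.5 − 27.76 = 21.74 kN.
R_Q = 157.9 + 27.76 = 185.6 kN.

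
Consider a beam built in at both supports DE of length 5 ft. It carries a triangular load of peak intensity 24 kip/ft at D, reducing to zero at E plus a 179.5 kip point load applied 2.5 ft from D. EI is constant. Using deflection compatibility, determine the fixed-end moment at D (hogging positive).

M_D = 142.2 kip·ft

Take the two fixed-end moments M_D, M_E as redundants; the released structure is the simple span DE.
End rotations of the released simple span under the applied load (×1/EI):
  at D: triangular load, peak 24: w₀L³/(45EI) = 66.67/EI
  at E: triangular load, peak 24: 7w₀L³/(360EI) = 58.33/EI
  at D: point load 179.5 at a = 2.5: Pab(L + b)/(6LEI) = 280.5/EI
  at E: point load 179.5 at a = 2.5: Pab(L + a)/(6LEI) = 280.5/EI
  θ_D0 = 347.1/EI,  θ_E0 = 338.8/EI
Flexibility coefficients: a unit moment at one end gives L/(3EI) there and L/(6EI) at the far end, so f₁₁ = f₂₂ = 1.667/EI and f₁₂ = f₂₁ = 0.8333/EI.
Compatibility — zero rotation at each built-in end:
  1.667 M_D + 0.8333 M_E = 347.1
  0.8333 M_D + 1.667 M_E = 338.8
Solving the pair gives M_D = 142.2 kip·ft and M_E = 132.2 kip·ft (hogging).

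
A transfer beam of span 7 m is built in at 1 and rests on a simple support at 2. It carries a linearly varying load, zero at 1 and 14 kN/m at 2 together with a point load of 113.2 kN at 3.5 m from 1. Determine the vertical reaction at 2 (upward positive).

R_2 = 62.33 kN

Take the reaction at 2 as the redundant and release it; the primary structure is a cantilever fixed at 1.
Primary-structure tip deflection at 2 by superposition:
  triangular load, peak 14 at the free end: 11w₀L⁴/(120EI) = 3081/EI
  point load 113.2 at a = 3.5: Pa²(3L − a)/(6EI) = 4045/EI
  δ_0 = 7126/EI
Flexibility coefficient — unit upward force at 2: δ_{22} = L³/(3EI) = 114.3/EI.
Compatibility at 2: δ_0 − R_2·δ_{22} = 0, so R_2 = 7126/114.3 = 62.33 kN.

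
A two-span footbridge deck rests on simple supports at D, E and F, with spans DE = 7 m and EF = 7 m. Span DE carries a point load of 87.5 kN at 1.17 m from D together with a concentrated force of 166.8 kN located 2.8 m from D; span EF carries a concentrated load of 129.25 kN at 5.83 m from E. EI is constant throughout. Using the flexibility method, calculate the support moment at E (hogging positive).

M_E = 159.7 kN·m

Release continuity at E by inserting a hinge; the redundant is the internal moment M_E. The primary structure is two simply-supported spans DE and EF.
Rotations at E on the released spans (each span's end-slope, ×1/EI):
  span DE: point load 87.5 at a = 1.17: Pab(L + a)/(6LEI) = 116.1/EI
  span DE: point load 166.8 at a = 2.8: Pab(L + a)/(6LEI) = 457.7/EI
  span EF: point load 129.25 at a = 5.83: Pab(L + b)/(6LEI) = 171.5/EI
  relative rotation θ_0 = (573.8 + 171.5)/EI = 745.3/EI
A unit hogging moment at E produces rotation L₁/(3EI) + L₂/(3EI) = 4.667/EI.
Slope continuity at E: θ_0 = M_E·4.667/EI, so M_E = 745.3/4.667 = 159.7 kN·m (hogging).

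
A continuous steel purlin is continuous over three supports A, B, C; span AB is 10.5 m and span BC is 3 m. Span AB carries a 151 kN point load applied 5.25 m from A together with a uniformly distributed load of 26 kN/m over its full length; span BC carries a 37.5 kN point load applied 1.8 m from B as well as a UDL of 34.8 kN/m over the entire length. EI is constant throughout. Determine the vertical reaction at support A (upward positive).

R_A = 162.2 kN

Release continuity at B by inserting a hinge; the redundant is the internal moment M_B. The primary structure is two simply-supported spans AB and BC.
Rotations at B on the released spans (each span's end-slope, ×1/EI):
  span AB: point load 151 at a = 5.25: Pab(L + a)/(6LEI) = 1040/EI
  span AB: UDL 26: wL³/(24EI) = 1254/EI
  span BC: point load 37.5 at a = 1.8: Pab(L + b)/(6LEI) = 18.9/EI
  span BC: UDL 34.8: wL³/(24EI) = 39.15/EI
  relative rotation θ_0 = (2295 + 58.05)/EI = 2353/EI
A unit hogging moment at B produces rotation L₁/(3EI) + L₂/(3EI) = 4.5/EI.
Slope continuity at B: θ_0 = M_B·4.5/EI, so M_B = 2353/4.5 = 522.8 kN·m (hogging).
Span AB, ΣM about A with M_B applied at B: R_B^{AB}·10.5 = 2226 + 522.8, so R_B^{AB} = 261.8 kN and R_A = 424 − 261.8 = 162.2 kN.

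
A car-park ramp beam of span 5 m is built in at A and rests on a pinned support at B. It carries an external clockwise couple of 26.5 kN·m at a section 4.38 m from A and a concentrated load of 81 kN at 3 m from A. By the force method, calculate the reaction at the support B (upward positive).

R_B = 42.82 kN

Remove the prop at B; the released (primary) structure is a cantilever built in at A.
Primary-structure tip deflection at B by superposition:
  clockwise couple 26.5 at a = 4.38: M₀a(2L − a)/(2EI) = 326.2/EI
  point load 81 at a = 3: Pa²(3L − a)/(6EI) = 1458/EI
  δ_0 = 1784/EI
Flexibility coefficient — unit upward force at B: δ_{BB} = L³/(3EI) = 41.67/EI.
The prop prevents deflection at B: R_B = δ_0/δ_{BB} = 1784/41.67 = 42.82 kN.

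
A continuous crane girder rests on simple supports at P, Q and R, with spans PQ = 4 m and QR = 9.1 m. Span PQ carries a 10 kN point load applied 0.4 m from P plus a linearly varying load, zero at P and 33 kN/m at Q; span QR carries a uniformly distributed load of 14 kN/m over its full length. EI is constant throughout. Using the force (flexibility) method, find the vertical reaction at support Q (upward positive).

Insert a hinge at Q; M_Q is the redundant, and each span becomes simply supported.
Rotations at Q on the released spans (each span's end-slope, ×1/EI):
  span PQ: point load 10 at a = 0.4: Pab(L + a)/(6LEI) = 2.64/EI
  span PQ: triangular load, peak 33: w₀L³/(45EI) = 46.93/EI
  span QR: UDL 14: wL³/(24EI) = 439.6/EI
  relative rotation θ_0 = (49.57 + 439.6)/EI = 489.2/EI
A unit hogging moment at Q produces rotation L₁/(3EI) + L₂/(3EI) = 4.367/EI.
Slope continuity at Q: θ_0 = M_Q·4.367/EI, so M_Q = 489.2/4.367 = 112 kN·m (hogging).
Span PQ, ΣM about P with M_Q applied at Q: R_Q^{PQ}·4 = 180 + 112, so R_Q^{PQ} = 73.01 kN and R_P = 76 − 73.01 = 2.995 kN.
Span QR, ΣM about R: R_Q^{QR}·9.1 = 579.7 + 112, so R_Q^{QR} = 76.01 kN and R_R = 127.4 − 76.01 = 51.39 kN.
R_Q = 73.01 + 76.01 = 149 kN.

R_Q = 149 kN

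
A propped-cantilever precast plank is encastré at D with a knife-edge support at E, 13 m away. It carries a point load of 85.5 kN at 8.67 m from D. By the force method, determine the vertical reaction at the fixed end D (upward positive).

Remove the prop at E; the released (primary) structure is a cantilever built in at D.
Primary-structure tip deflection at E by superposition:
  point load 85.5 at a = 8.67: Pa²(3L − a)/(6EI) = 32488/EI
Tip deflection under a unit load at E: L³/(3EI) = 732.3/EI.
Compatibility at E: δ_0 − R_E·δ_{EE} = 0, so R_E = 32488/732.3 = 44.36 kN.
Vertical equilibrium: R_D = ΣP − R_E = 85.5 − 44.36 = 41.14 kN.

R_D = 41.14 kN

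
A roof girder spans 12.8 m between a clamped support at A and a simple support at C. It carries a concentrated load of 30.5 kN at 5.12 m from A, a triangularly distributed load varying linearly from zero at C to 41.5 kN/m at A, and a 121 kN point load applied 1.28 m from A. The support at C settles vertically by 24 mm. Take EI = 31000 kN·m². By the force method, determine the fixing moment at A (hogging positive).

M_A = 674.3 kN·m

Remove the prop at C; the released (primary) structure is a cantilever built in at A.
Primary-structure tip deflection at C by superposition:
  point load 30.5 at a = 5.12: Pa²(3L − a)/(6EI) = 4435/EI
  triangular load, peak 41.5 at the fixed end: w₀L⁴/(30EI) = 37134/EI
  point load 121 at a = 1.28: Pa²(3L − a)/(6EI) = 1226/EI
  δ_0 = 42795/EI
Tip deflection under a unit load at C: L³/(3EI) = 699.1/EI.
With EI = 31000 kN·m²: δ_0 = 1.3805 m and δ_{CC} = 0.02255 m/kN.
Compatibility — the beam at C must follow the support down by 0.024 m: δ_0 − R_C·δ_{CC} = 0.024, so R_C = (1.3805 − 0.024)/0.02255 = 60.15 kN.
Moment equilibrium about A: M_A = Σ(load moments about A) − R_C·L = 1444 − 60.15×12.8 = 674.3 kN·m.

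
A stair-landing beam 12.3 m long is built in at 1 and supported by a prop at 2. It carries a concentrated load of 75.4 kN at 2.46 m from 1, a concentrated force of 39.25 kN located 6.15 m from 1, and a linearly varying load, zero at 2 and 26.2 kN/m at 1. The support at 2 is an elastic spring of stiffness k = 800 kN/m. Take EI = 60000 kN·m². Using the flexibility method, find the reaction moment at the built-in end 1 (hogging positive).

Take the reaction at 2 as the redundant and release it; the primary structure is a cantilever fixed at 1.
Downward deflection at the released point 2 due to the loads:
  point load 75.4 at a = 2.46: Pa²(3L − a)/(6EI) = 2619/EI
  point load 39.25 at a = 6.15: Pa²(3L − a)/(6EI) = 7608/EI
  triangular load, peak 26.2 at the fixed end: w₀L⁴/(30EI) = 19989/EI
  δ_0 = 30217/EI
Flexibility coefficient — unit upward force at 2: δ_{22} = L³/(3EI) = 620.3/EI.
With EI = 60000 kN·m²: δ_0 = 0.50361 m and δ_{22} = 0.010338 m/kN.
Compatibility — the spring shortens by R_2/k under the reaction it provides: δ_0 − R_2·δ_{22} = R_2/k. With 1/k = 0.00125 m/kN, R_2 = δ_0 / (δ_{22} + 1/k) = 0.50361 / (0.010338 + 0.00125) = 43.46 kN.
Moment equilibrium about 1: M_1 = Σ(load moments about 1) − R_2·L = 1088 − 43.46×12.3 = 553 kN·m.

M_1 = 553 kN·m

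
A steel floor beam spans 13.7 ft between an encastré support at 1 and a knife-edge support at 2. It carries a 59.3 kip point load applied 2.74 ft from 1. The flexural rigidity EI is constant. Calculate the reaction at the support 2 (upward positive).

Choose R_2 as the redundant. The primary structure is the cantilever fixed at 1.
Downward deflection at the released point 2 due to the loads:
  point load 59.3 at a = 2.74: Pa²(3L − a)/(6EI) = 2846/EI
Flexibility coefficient — unit upward force at 2: δ_{22} = L³/(3EI) = 857.1/EI.
Compatibility at 2: δ_0 − R_2·δ_{22} = 0, so R_2 = 2846/857.1 = 3.321 kip.

R_2 = 3.321 kip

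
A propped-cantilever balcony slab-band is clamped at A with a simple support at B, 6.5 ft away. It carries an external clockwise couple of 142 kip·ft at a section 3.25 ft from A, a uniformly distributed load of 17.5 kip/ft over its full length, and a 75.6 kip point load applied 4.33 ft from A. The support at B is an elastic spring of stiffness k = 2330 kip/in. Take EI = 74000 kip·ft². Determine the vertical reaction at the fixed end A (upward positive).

Take the reaction at B as the redundant and release it; the primary structure is a cantilever fixed at A.
Downward deflection at the released point B due to the loads:
  clockwise couple 142 at a = 3.25: M₀a(2L − a)/(2EI) = 2250/EI
  UDL 17.5: wL⁴/(8EI) = 3905/EI
  point load 75.6 at a = 4.33: Pa²(3L − a)/(6EI) = 3584/EI
  δ_0 = 9738/EI
Tip deflection under a unit load at B: L³/(3EI) = 91.54/EI.
With EI = 74000 kip·ft²: δ_0 = 0.1316 ft and δ_{BB} = 0.001237 ft/kip.
Compatibility — the spring shortens by R_B/k under the reaction it provides: δ_0 − R_B·δ_{BB} = R_B/k. With 1/k = 1/(2330×12) ft/kip = 0.000036 ft/kip, R_B = δ_0 / (δ_{BB} + 1/k) = 0.1316 / (0.001237 + 0.000036) = 103.4 kip.
Vertical equilibrium: R_A = ΣP − R_B = 189.3 − 103.4 = 85.96 kip.

R_A = 85.96 kip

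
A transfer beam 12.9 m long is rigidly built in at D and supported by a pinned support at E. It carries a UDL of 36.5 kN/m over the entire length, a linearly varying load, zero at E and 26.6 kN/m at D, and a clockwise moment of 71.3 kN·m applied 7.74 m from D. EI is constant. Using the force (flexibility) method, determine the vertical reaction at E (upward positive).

R_E = 217.8 kN

Choose R_E as the redundant. The primary structure is the cantilever fixed at D.
Deflection at E on the released cantilever, summing each load's contribution:
  UDL 36.5: wL⁴/(8EI) = 126346/EI
  triangular load, peak 26.6 at the fixed end: w₀L⁴/(30EI) = 24554/EI
  clockwise couple 71.3 at a = 7.74: M₀a(2L − a)/(2EI) = 4983/EI
  δ_0 = 155883/EI
Tip deflection under a unit load at E: L³/(3EI) = 715.6/EI.
Compatibility at E: δ_0 − R_E·δ_{EE} = 0, so R_E = 155883/715.6 = 217.8 kN.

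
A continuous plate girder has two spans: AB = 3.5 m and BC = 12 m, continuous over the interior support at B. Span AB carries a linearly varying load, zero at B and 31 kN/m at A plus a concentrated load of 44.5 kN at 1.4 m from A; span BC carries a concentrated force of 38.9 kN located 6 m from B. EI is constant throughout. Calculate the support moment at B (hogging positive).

M_B = 78.67 kN·m

Take M_B as the redundant. Released structure: two simple spans AB and BC with a hinge at B.
End slopes at the hinge B, treating each span as simply supported:
  span AB: triangular load, peak 31: 7w₀L³/(360EI) = 25.84/EI
  span AB: point load 44.5 at a = 1.4: Pab(L + a)/(6LEI) = 30.53/EI
  span BC: point load 38.9 at a = 6: Pab(L + b)/(6LEI) = 350.1/EI
  relative rotation θ_0 = (56.37 + 350.1)/EI = 406.5/EI
A unit hogging moment at B produces rotation L₁/(3EI) + L₂/(3EI) = 5.167/EI.
Compatibility: M_B·(L₁+L₂)/(3EI) = θ_0, giving M_B = 78.67 kN·m (hogging).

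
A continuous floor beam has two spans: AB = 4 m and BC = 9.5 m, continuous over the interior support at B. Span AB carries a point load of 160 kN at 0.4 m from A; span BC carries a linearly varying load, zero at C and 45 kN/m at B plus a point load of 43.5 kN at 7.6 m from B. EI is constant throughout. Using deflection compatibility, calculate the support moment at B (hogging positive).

Take M_B as the redundant. Released structure: two simple spans AB and BC with a hinge at B.
Rotations at B on the released spans (each span's end-slope, ×1/EI):
  span AB: point load 160 at a = 0.4: Pab(L + a)/(6LEI) = 42.24/EI
  span BC: triangular load, peak 45: w₀L³/(45EI) = 857.4/EI
  span BC: point load 43.5 at a = 7.6: Pab(L + b)/(6LEI) = 125.6/EI
  relative rotation θ_0 = (42.24 + 983)/EI = 1025/EI
A unit hogging moment at B produces rotation L₁/(3EI) + L₂/(3EI) = 4.5/EI.
Compatibility: M_B·(L₁+L₂)/(3EI) = θ_0, giving M_B = 227.8 kN·m (hogging).

M_B = 227.8 kN·m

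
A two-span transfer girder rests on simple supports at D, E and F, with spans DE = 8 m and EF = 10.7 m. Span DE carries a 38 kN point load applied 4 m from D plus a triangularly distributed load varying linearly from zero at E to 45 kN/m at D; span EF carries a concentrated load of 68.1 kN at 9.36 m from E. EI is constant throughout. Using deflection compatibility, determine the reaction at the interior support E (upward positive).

Take M_E as the redundant. Released structure: two simple spans DE and EF with a hinge at E.
Discontinuity in slope at E on the released structure — sum the simple-span end rotations:
  span DE: point load 38 at a = 4: Pab(L + a)/(6LEI) = 152/EI
  span DE: triangular load, peak 45: 7w₀L³/(360EI) = 448/EI
  span EF: point load 68.1 at a = 9.36: Pab(L + b)/(6LEI) = 160.2/EI
  relative rotation θ_0 = (600 + 160.2)/EI = 760.2/EI
A unit hogging moment at E produces rotation L₁/(3EI) + L₂/(3EI) = 6.233/EI.
Compatibility: M_E·(L₁+L₂)/(3EI) = θ_0, giving M_E = 122 kN·m (hogging).
Span DE, ΣM about D with M_E applied at E: R_E^{DE}·8 = 632 + 122, so R_E^{DE} = 94.24 kN and R_D = 218 − 94.24 = 123.8 kN.
Span EF, ΣM about F: R_E^{EF}·10.7 = 91.25 + 122, so R_E^{EF} = 19.93 kN and R_F = 68.1 − 19.93 = 48.17 kN.
R_E = 94.24 + 19.93 = 114.2 kN.

R_E = 114.2 kN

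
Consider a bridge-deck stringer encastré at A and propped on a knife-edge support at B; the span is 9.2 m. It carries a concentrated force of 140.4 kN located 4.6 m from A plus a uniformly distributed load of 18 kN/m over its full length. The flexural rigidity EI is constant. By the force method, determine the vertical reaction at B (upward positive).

R_B = 106 kN

Choose R_B as the redundant. The primary structure is the cantilever fixed at A.
Downward deflection at the released point B due to the loads:
  point load 140.4 at a = 4.6: Pa²(3L − a)/(6EI) = 11388/EI
  UDL 18: wL⁴/(8EI) = 16119/EI
  δ_0 = 27507/EI
Flexibility coefficient — unit upward force at B: δ_{BB} = L³/(3EI) = 259.6/EI.
The prop prevents deflection at B: R_B = δ_0/δ_{BB} = 27507/259.6 = 106 kN.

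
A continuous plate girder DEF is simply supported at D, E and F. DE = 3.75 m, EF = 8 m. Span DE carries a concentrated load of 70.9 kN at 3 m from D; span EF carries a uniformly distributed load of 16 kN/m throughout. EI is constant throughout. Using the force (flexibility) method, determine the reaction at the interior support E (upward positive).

Take M_E as the redundant. Released structure: two simple spans DE and EF with a hinge at E.
End slopes at the hinge E, treating each span as simply supported:
  span DE: point load 70.9 at a = 3: Pab(L + a)/(6LEI) = 47.86/EI
  span EF: UDL 16: wL³/(24EI) = 341.3/EI
  relative rotation θ_0 = (47.86 + 341.3)/EI = 389.2/EI
A unit hogging moment at E produces rotation L₁/(3EI) + L₂/(3EI) = 3.917/EI.
Compatibility: M_E·(L₁+L₂)/(3EI) = θ_0, giving M_E = 99.37 kN·m (hogging).
Span DE, ΣM about D with M_E applied at E: R_E^{DE}·3.75 = 212.7 + 99.37, so R_E^{DE} = 83.22 kN and R_D = 70.9 − 83.22 = -12.32 kN.
Span EF, ΣM about F: R_E^{EF}·8 = 512 + 99.37, so R_E^{EF} = 76.42 kN and R_F = 128 − 76.42 = 51.58 kN.
R_E = 83.22 + 76.42 = 159.6 kN.

R_E = 159.6 kN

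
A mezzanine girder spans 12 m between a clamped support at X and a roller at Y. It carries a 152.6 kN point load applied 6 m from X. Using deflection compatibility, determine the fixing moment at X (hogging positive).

Remove the prop at Y; the released (primary) structure is a cantilever built in at X.
Downward deflection at the released point Y due to the loads:
  point load 152.6 at a = 6: Pa²(3L − a)/(6EI) = 27468/EI
Tip deflection under a unit load at Y: L³/(3EI) = 576/EI.
The prop prevents deflection at Y: R_Y = δ_0/δ_{YY} = 27468/576 = 47.69 kN.
Moment equilibrium about X: M_X = Σ(load moments about X) − R_Y·L = 915.6 − 47.69×12 = 343.4 kN·m.

M_X = 343.4 kN·m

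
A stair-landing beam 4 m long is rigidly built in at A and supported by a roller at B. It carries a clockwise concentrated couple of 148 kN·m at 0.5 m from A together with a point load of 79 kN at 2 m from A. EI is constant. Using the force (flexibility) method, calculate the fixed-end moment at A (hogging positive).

M_A = 155.2 kN·m

Remove the prop at B; the released (primary) structure is a cantilever built in at A.
Downward deflection at the released point B due to the loads:
  clockwise couple 148 at a = 0.5: M₀a(2L − a)/(2EI) = 277.5/EI
  point load 79 at a = 2: Pa²(3L − a)/(6EI) = 526.7/EI
  δ_0 = 804.2/EI
Flexibility coefficient — unit upward force at B: δ_{BB} = L³/(3EI) = 21.33/EI.
The prop prevents deflection at B: R_B = δ_0/δ_{BB} = 804.2/21.33 = 37.7 kN.
Moment equilibrium about A: M_A = Σ(load moments about A) − R_B·L = 306 − 37.7×4 = 155.2 kN·m.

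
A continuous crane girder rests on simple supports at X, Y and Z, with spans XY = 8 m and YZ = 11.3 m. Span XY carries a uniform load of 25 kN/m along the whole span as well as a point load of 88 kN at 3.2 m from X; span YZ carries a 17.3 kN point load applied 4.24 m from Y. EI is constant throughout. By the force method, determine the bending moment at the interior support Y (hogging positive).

M_Y = 153.7 kN·m

Insert a hinge at Y; M_Y is the redundant, and each span becomes simply supported.
Rotations at Y on the released spans (each span's end-slope, ×1/EI):
  span XY: UDL 25: wL³/(24EI) = 533.3/EI
  span XY: point load 88 at a = 3.2: Pab(L + a)/(6LEI) = 315.4/EI
  span YZ: point load 17.3 at a = 4.24: Pab(L + b)/(6LEI) = 140.2/EI
  relative rotation θ_0 = (848.7 + 140.2)/EI = 989/EI
A unit hogging moment at Y produces rotation L₁/(3EI) + L₂/(3EI) = 6.433/EI.
Compatibility: M_Y·(L₁+L₂)/(3EI) = θ_0, giving M_Y = 153.7 kN·m (hogging).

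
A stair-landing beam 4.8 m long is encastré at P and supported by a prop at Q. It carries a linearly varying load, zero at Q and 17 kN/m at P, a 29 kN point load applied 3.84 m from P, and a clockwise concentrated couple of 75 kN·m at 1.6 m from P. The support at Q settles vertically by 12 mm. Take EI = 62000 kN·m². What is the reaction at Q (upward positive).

Take the reaction at Q as the redundant and release it; the primary structure is a cantilever fixed at P.
Deflection at Q on the released cantilever, summing each load's contribution:
  triangular load, peak 17 at the fixed end: w₀L⁴/(30EI) = 300.8/EI
  point load 29 at a = 3.84: Pa²(3L − a)/(6EI) = 752.6/EI
  clockwise couple 75 at a = 1.6: M₀a(2L − a)/(2EI) = 480/EI
  δ_0 = 1533/EI
Flexibility coefficient — unit upward force at Q: δ_{QQ} = L³/(3EI) = 36.86/EI.
With EI = 62000 kN·m²: δ_0 = 0.024733 m and δ_{QQ} = 0.000595 m/kN.
Compatibility — the beam at Q must follow the support down by 0.012 m: δ_0 − R_Q·δ_{QQ} = 0.012, so R_Q = (0.024733 − 0.012)/0.000595 = 21.41 kN.

R_Q = 21.41 kN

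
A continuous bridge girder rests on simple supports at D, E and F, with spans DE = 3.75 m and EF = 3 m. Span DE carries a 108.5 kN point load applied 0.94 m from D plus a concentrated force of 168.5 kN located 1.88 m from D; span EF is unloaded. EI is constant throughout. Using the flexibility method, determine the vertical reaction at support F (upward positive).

Release continuity at E by inserting a hinge; the redundant is the internal moment M_E. The primary structure is two simply-supported spans DE and EF.
Discontinuity in slope at E on the released structure — sum the simple-span end rotations:
  span DE: point load 108.5 at a = 0.94: Pab(L + a)/(6LEI) = 59.74/EI
  span DE: point load 168.5 at a = 1.88: Pab(L + a)/(6LEI) = 148.2/EI
  relative rotation θ_0 = (208 + 0)/EI = 208/EI
A unit hogging moment at E produces rotation L₁/(3EI) + L₂/(3EI) = 2.25/EI.
Compatibility: M_E·(L₁+L₂)/(3EI) = θ_0, giving M_E = 92.43 kN·m (hogging).
Span EF, ΣM about F: R_E^{EF}·3 = 0 + 92.43, so R_E^{EF} = 30.81 kN and R_F = 0 − 30.81 = -30.81 kN.

R_F = -30.81 kN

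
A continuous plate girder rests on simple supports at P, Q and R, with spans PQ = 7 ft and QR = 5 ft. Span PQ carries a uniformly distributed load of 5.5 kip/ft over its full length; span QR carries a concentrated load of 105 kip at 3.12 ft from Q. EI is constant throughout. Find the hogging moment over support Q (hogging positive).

Insert a hinge at Q; M_Q is the redundant, and each span becomes simply supported.
Discontinuity in slope at Q on the released structure — sum the simple-span end rotations:
  span PQ: UDL 5.5: wL³/(24EI) = 78.6/EI
  span QR: point load 105 at a = 3.12: Pab(L + b)/(6LEI) = 141.2/EI
  relative rotation θ_0 = (78.6 + 141.2)/EI = 219.8/EI
A unit hogging moment at Q produces rotation L₁/(3EI) + L₂/(3EI) = 4/EI.
Slope continuity at Q: θ_0 = M_Q·4/EI, so M_Q = 219.8/4 = 54.96 kip·ft (hogging).

M_Q = 54.96 kip·ft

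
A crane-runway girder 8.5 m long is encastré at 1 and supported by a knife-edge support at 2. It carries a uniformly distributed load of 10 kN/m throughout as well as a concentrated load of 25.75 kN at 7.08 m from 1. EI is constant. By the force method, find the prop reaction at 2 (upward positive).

R_2 = 51.23 kN

Choose R_2 as the redundant. The primary structure is the cantilever fixed at 1.
Free-end deflection of the primary structure under the applied loading (downward +):
  UDL 10: wL⁴/(8EI) = 6525/EI
  point load 25.75 at a = 7.08: Pa²(3L − a)/(6EI) = 3963/EI
  δ_0 = 10488/EI
Flexibility coefficient — unit upward force at 2: δ_{22} = L³/(3EI) = 204.7/EI.
The prop prevents deflection at 2: R_2 = δ_0/δ_{22} = 10488/204.7 = 51.23 kN.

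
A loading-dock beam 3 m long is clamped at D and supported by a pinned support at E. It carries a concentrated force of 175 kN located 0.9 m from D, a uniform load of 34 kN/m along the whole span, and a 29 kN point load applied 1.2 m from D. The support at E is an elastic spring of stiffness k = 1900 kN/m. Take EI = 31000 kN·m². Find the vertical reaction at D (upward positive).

Remove the prop at E; the released (primary) structure is a cantilever built in at D.
Downward deflection at the released point E due to the loads:
  point load 175 at a = 0.9: Pa²(3L − a)/(6EI) = 191.4/EI
  UDL 34: wL⁴/(8EI) = 344.2/EI
  point load 29 at a = 1.2: Pa²(3L − a)/(6EI) = 54.29/EI
  δ_0 = 589.9/EI
Flexibility coefficient — unit upward force at E: δ_{EE} = L³/(3EI) = 9/EI.
With EI = 31000 kN·m²: δ_0 = 0.019029 m and δ_{EE} = 0.00029 m/kN.
Compatibility — the spring shortens by R_E/k under the reaction it provides: δ_0 − R_E·δ_{EE} = R_E/k. With 1/k = 0.000526 m/kN, R_E = δ_0 / (δ_{EE} + 1/k) = 0.019029 / (0.00029 + 0.000526) = 23.3 kN.
Vertical equilibrium: R_D = ΣP − R_E = 306 − 23.3 = 282.7 kN.

R_D = 282.7 kN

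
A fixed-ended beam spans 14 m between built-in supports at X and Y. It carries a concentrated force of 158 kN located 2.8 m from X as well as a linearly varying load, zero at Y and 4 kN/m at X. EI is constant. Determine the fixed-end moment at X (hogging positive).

Release both end moments; the primary structure is a simply-supported span XY with redundants M_X and M_Y.
On the primary (simply-supported) span, the end slopes from the loading are:
  at X: point load 158 at a = 2.8: Pab(L + b)/(6LEI) = 1486/EI
  at Y: point load 158 at a = 2.8: Pab(L + a)/(6LEI) = 991/EI
  at X: triangular load, peak 4: w₀L³/(45EI) = 243.9/EI
  at Y: triangular load, peak 4: 7w₀L³/(360EI) = 213.4/EI
  θ_X0 = 1730/EI,  θ_Y0 = 1204/EI
Flexibility coefficients: a unit moment at one end gives L/(3EI) there and L/(6EI) at the far end, so f₁₁ = f₂₂ = 4.667/EI and f₁₂ = f₂₁ = 2.333/EI.
Compatibility — zero rotation at each built-in end:
  4.667 M_X + 2.333 M_Y = 1730
  2.333 M_X + 4.667 M_Y = 1204
Solving the pair gives M_X = 322.3 kN·m and M_Y = 96.92 kN·m (hogging).

M_X = 322.3 kN·m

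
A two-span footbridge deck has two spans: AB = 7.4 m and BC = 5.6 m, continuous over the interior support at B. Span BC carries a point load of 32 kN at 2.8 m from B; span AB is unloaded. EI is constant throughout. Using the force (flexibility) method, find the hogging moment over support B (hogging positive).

Take M_B as the redundant. Released structure: two simple spans AB and BC with a hinge at B.
Discontinuity in slope at B on the released structure — sum the simple-span end rotations:
  span BC: point load 32 at a = 2.8: Pab(L + b)/(6LEI) = 62.72/EI
  relative rotation θ_0 = (0 + 62.72)/EI = 62.72/EI
A unit hogging moment at B produces rotation L₁/(3EI) + L₂/(3EI) = 4.333/EI.
Compatibility: M_B·(L₁+L₂)/(3EI) = θ_0, giving M_B = 14.47 kN·m (hogging).

M_B = 14.47 kN·m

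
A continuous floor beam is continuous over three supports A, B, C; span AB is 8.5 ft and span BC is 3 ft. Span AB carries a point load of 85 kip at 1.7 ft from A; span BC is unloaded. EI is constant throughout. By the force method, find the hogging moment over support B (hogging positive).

M_B = 51.27 kip·ft

Take M_B as the redundant. Released structure: two simple spans AB and BC with a hinge at B.
Discontinuity in slope at B on the released structure — sum the simple-span end rotations:
  span AB: point load 85 at a = 1.7: Pab(L + a)/(6LEI) = 196.5/EI
  relative rotation θ_0 = (196.5 + 0)/EI = 196.5/EI
A unit hogging moment at B produces rotation L₁/(3EI) + L₂/(3EI) = 3.833/EI.
Slope continuity at B: θ_0 = M_B·3.833/EI, so M_B = 196.5/3.833 = 51.27 kip·ft (hogging).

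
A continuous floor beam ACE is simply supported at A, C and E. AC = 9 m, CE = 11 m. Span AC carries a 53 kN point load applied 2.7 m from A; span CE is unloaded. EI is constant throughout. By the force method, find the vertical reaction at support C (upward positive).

R_C = 21.82 kN

Insert a hinge at C; M_C is the redundant, and each span becomes simply supported.
End slopes at the hinge C, treating each span as simply supported:
  span AC: point load 53 at a = 2.7: Pab(L + a)/(6LEI) = 195.3/EI
  relative rotation θ_0 = (195.3 + 0)/EI = 195.3/EI
A unit hogging moment at C produces rotation L₁/(3EI) + L₂/(3EI) = 6.667/EI.
Compatibility: M_C·(L₁+L₂)/(3EI) = θ_0, giving M_C = 29.3 kN·m (hogging).
Span AC, ΣM about A with M_C applied at C: R_C^{AC}·9 = 143.1 + 29.3, so R_C^{AC} = 19.16 kN and R_A = 53 − 19.16 = 33.84 kN.
Span CE, ΣM about E: R_C^{CE}·11 = 0 + 29.3, so R_C^{CE} = 2.664 kN and R_E = 0 − 2.664 = -2.664 kN.
R_C = 19.16 + 2.664 = 21.82 kN.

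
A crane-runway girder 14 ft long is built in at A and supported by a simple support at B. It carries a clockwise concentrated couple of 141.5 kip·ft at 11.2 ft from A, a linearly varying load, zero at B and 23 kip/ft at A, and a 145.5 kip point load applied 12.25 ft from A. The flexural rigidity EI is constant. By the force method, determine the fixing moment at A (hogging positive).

Release the roller at B. Primary structure: cantilever fixed at A.
Deflection at B on the released cantilever, summing each load's contribution:
  clockwise couple 141.5 at a = 11.2: M₀a(2L − a)/(2EI) = 13312/EI
  triangular load, peak 23 at the fixed end: w₀L⁴/(30EI) = 29452/EI
  point load 145.5 at a = 12.25: Pa²(3L − a)/(6EI) = 108261/EI
  δ_0 = 151025/EI
Tip deflection under a unit load at B: L³/(3EI) = 914.7/EI.
Compatibility at B: δ_0 − R_B·δ_{BB} = 0, so R_B = 151025/914.7 = 165.1 kip.
Moment equilibrium about A: M_A = Σ(load moments about A) − R_B·L = 2675 − 165.1×14 = 363.6 kip·ft.

M_A = 363.6 kip·ft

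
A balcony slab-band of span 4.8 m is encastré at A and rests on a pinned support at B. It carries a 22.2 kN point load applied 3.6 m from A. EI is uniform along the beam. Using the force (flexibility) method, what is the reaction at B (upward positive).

Take the reaction at B as the redundant and release it; the primary structure is a cantilever fixed at A.
Deflection at B on the released cantilever, summing each load's contribution:
  point load 22.2 at a = 3.6: Pa²(3L − a)/(6EI) = 517.9/EI
Flexibility coefficient — unit upward force at B: δ_{BB} = L³/(3EI) = 36.86/EI.
The prop prevents deflection at B: R_B = δ_0/δ_{BB} = 517.9/36.86 = 14.05 kN.

R_B = 14.05 kN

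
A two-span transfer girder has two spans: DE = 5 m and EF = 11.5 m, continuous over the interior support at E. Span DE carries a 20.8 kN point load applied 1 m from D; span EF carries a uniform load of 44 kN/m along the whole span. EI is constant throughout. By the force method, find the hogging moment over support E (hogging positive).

Release continuity at E by inserting a hinge; the redundant is the internal moment M_E. The primary structure is two simply-supported spans DE and EF.
End slopes at the hinge E, treating each span as simply supported:
  span DE: point load 20.8 at a = 1: Pab(L + a)/(6LEI) = 16.64/EI
  span EF: UDL 44: wL³/(24EI) = 2788/EI
  relative rotation θ_0 = (16.64 + 2788)/EI = 2805/EI
A unit hogging moment at E produces rotation L₁/(3EI) + L₂/(3EI) = 5.5/EI.
Compatibility: M_E·(L₁+L₂)/(3EI) = θ_0, giving M_E = 510 kN·m (hogging).

M_E = 510 kN·m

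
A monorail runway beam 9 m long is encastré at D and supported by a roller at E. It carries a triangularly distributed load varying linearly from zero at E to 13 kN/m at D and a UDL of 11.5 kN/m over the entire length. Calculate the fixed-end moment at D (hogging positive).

M_D = 186.6 kN·m

Take the reaction at E as the redundant and release it; the primary structure is a cantilever fixed at D.
Primary-structure tip deflection at E by superposition:
  triangular load, peak 13 at the fixed end: w₀L⁴/(30EI) = 2843/EI
  UDL 11.5: wL⁴/(8EI) = 9431/EI
  δ_0 = 12275/EI
Flexibility coefficient — unit upward force at E: δ_{EE} = L³/(3EI) = 243/EI.
Compatibility at E: δ_0 − R_E·δ_{EE} = 0, so R_E = 12275/243 = 50.51 kN.
Moment equilibrium about D: M_D = Σ(load moments about D) − R_E·L = 641.2 − 50.51×9 = 186.6 kN·m.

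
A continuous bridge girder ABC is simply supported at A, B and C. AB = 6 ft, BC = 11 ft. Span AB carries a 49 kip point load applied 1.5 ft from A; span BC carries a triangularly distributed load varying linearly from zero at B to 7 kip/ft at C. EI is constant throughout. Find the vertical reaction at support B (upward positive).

Take M_B as the redundant. Released structure: two simple spans AB and BC with a hinge at B.
Rotations at B on the released spans (each span's end-slope, ×1/EI):
  span AB: point load 49 at a = 1.5: Pab(L + a)/(6LEI) = 68.91/EI
  span BC: triangular load, peak 7: 7w₀L³/(360EI) = 181.2/EI
  relative rotation θ_0 = (68.91 + 181.2)/EI = 250.1/EI
A unit hogging moment at B produces rotation L₁/(3EI) + L₂/(3EI) = 5.667/EI.
Slope continuity at B: θ_0 = M_B·5.667/EI, so M_B = 250.1/5.667 = 44.13 kip·ft (hogging).
Span AB, ΣM about A with M_B applied at B: R_B^{AB}·6 = 73.5 + 44.13, so R_B^{AB} = 19.61 kip and R_A = 49 − 19.61 = 29.39 kip.
Span BC, ΣM about C: R_B^{BC}·11 = 141.2 + 44.13, so R_B^{BC} = 16.85 kip and R_C = 38.5 − 16.85 = 21.65 kip.
R_B = 19.61 + 16.85 = 36.45 kip.

R_B = 36.45 kip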